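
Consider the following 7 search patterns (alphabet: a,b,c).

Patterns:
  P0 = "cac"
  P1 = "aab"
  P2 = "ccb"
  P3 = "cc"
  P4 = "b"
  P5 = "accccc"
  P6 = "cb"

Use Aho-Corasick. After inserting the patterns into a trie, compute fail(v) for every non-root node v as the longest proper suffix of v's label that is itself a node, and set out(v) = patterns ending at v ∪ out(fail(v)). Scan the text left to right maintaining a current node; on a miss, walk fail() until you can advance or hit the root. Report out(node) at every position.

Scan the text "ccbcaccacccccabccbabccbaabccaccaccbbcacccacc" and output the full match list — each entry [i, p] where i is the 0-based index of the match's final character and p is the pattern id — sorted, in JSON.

Build automaton:
Trie (insert patterns):
  n0 'ε': a→4 b→9 c→1
  n1 'c': a→2 b→15 c→7
  n2 'ca': c→3
  n3 'cac': ·  ←P0
  n4 'a': a→5 c→10
  n5 'aa': b→6
  n6 'aab': ·  ←P1
  n7 'cc': b→8  ←P3
  n8 'ccb': ·  ←P2
  n9 'b': ·  ←P4
  n10 'ac': c→11
  n11 'acc': c→12
  n12 'accc': c→13
  n13 'acccc': c→14
  n14 'accccc': ·  ←P5
  n15 'cb': ·  ←P6

Failure links (BFS by depth):
  n1('c'): parent n0 fail=0; on 'c' 0 → fail=0;  out ∅∪∅=∅
  n4('a'): parent n0 fail=0; on 'a' 0 → fail=0;  out ∅∪∅=∅
  n9('b'): parent n0 fail=0; on 'b' 0 → fail=0;  out {4}∪∅={4}
  n2('ca'): parent n1 fail=0; on 'a' 0 → fail=4;  out ∅∪∅=∅
  n5('aa'): parent n4 fail=0; on 'a' 0 → fail=4;  out ∅∪∅=∅
  n7('cc'): parent n1 fail=0; on 'c' 0 → fail=1;  out {3}∪∅={3}
  n10('ac'): parent n4 fail=0; on 'c' 0 → fail=1;  out ∅∪∅=∅
  n15('cb'): parent n1 fail=0; on 'b' 0 → fail=9;  out {6}∪{4}={4,6}
  n3('cac'): parent n2 fail=4; on 'c' 4 → fail=10;  out {0}∪∅={0}
  n6('aab'): parent n5 fail=4; on 'b' 4→0 → fail=9;  out {1}∪{4}={1,4}
  n8('ccb'): parent n7 fail=1; on 'b' 1 → fail=15;  out {2}∪{4,6}={2,4,6}
  n11('acc'): parent n10 fail=1; on 'c' 1 → fail=7;  out ∅∪{3}={3}
  n12('accc'): parent n11 fail=7; on 'c' 7→1 → fail=7;  out ∅∪{3}={3}
  n13('acccc'): parent n12 fail=7; on 'c' 7→1 → fail=7;  out ∅∪{3}={3}
  n14('accccc'): parent n13 fail=7; on 'c' 7→1 → fail=7;  out {5}∪{3}={3,5}

Run:
[0] read 'c'  n0⇒n1
[1] read 'c'  n1⇒n7  ** P3@[0:1]
[2] read 'b'  n7⇒n8  ** P2@[0:2],P4@[2:2],P6@[1:2]
[3] read 'c'  n8⇒n1 (fail-walked)
[4] read 'a'  n1⇒n2
[5] read 'c'  n2⇒n3  ** P0@[3:5]
[6] read 'c'  n3⇒n11 (fail-walked)  ** P3@[5:6]
[7] read 'a'  n11⇒n2 (fail-walked)
[8] read 'c'  n2⇒n3  ** P0@[6:8]
[9] read 'c'  n3⇒n11 (fail-walked)  ** P3@[8:9]
[10] read 'c'  n11⇒n12  ** P3@[9:10]
[11] read 'c'  n12⇒n13  ** P3@[10:11]
[12] read 'c'  n13⇒n14  ** P3@[11:12],P5@[7:12]
[13] read 'a'  n14⇒n2 (fail-walked)
[14] read 'b'  n2⇒n9 (fail-walked)  ** P4@[14:14]
[15] read 'c'  n9⇒n1 (fail-walked)
[16] read 'c'  n1⇒n7  ** P3@[15:16]
[17] read 'b'  n7⇒n8  ** P2@[15:17],P4@[17:17],P6@[16:17]
[18] read 'a'  n8⇒n4 (fail-walked)
[19] read 'b'  n4⇒n9 (fail-walked)  ** P4@[19:19]
[20] read 'c'  n9⇒n1 (fail-walked)
[21] read 'c'  n1⇒n7  ** P3@[20:21]
[22] read 'b'  n7⇒n8  ** P2@[20:22],P4@[22:22],P6@[21:22]
[23] read 'a'  n8⇒n4 (fail-walked)
[24] read 'a'  n4⇒n5
[25] read 'b'  n5⇒n6  ** P1@[23:25],P4@[25:25]
[26] read 'c'  n6⇒n1 (fail-walked)
[27] read 'c'  n1⇒n7  ** P3@[26:27]
[28] read 'a'  n7⇒n2 (fail-walked)
[29] read 'c'  n2⇒n3  ** P0@[27:29]
[30] read 'c'  n3⇒n11 (fail-walked)  ** P3@[29:30]
[31] read 'a'  n11⇒n2 (fail-walked)
[32] read 'c'  n2⇒n3  ** P0@[30:32]
[33] read 'c'  n3⇒n11 (fail-walked)  ** P3@[32:33]
[34] read 'b'  n11⇒n8 (fail-walked)  ** P2@[32:34],P4@[34:34],P6@[33:34]
[35] read 'b'  n8⇒n9 (fail-walked)  ** P4@[35:35]
[36] read 'c'  n9⇒n1 (fail-walked)
[37] read 'a'  n1⇒n2
[38] read 'c'  n2⇒n3  ** P0@[36:38]
[39] read 'c'  n3⇒n11 (fail-walked)  ** P3@[38:39]
[40] read 'c'  n11⇒n12  ** P3@[39:40]
[41] read 'a'  n12⇒n2 (fail-walked)
[42] read 'c'  n2⇒n3  ** P0@[40:42]
[43] read 'c'  n3⇒n11 (fail-walked)  ** P3@[42:43]

Result: [[1,3],[2,2],[2,4],[2,6],[5,0],[6,3],[8,0],[9,3],[10,3],[11,3],[12,3],[12,5],[14,4],[16,3],[17,2],[17,4],[17,6],[19,4],[21,3],[22,2],[22,4],[22,6],[25,1],[25,4],[27,3],[29,0],[30,3],[32,0],[33,3],[34,2],[34,4],[34,6],[35,4],[38,0],[39,3],[40,3],[42,0],[43,3]]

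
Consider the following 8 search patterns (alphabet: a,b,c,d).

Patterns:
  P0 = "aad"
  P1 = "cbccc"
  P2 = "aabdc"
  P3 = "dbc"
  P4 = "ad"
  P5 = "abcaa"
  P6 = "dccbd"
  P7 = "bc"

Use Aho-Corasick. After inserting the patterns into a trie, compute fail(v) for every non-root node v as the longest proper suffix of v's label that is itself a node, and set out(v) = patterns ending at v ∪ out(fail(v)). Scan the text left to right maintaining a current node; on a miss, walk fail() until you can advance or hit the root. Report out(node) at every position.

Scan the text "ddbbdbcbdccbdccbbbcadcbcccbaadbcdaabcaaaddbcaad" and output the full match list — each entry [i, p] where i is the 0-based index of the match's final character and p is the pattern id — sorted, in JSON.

Construct AC machine:
Trie (insert patterns):
  0='ε' goto a→1 b→24 c→4 d→12
  1='a' goto a→2 b→16 d→15
  2='aa' goto b→9 d→3
  3='aad' goto ·  ←P0
  4='c' goto b→5
  5='cb' goto c→6
  6='cbc' goto c→7
  7='cbcc' goto c→8
  8='cbccc' goto ·  ←P1
  9='aab' goto d→10
  10='aabd' goto c→11
  11='aabdc' goto ·  ←P2
  12='d' goto b→13 c→20
  13='db' goto c→14
  14='dbc' goto ·  ←P3
  15='ad' goto ·  ←P4
  16='ab' goto c→17
  17='abc' goto a→18
  18='abca' goto a→19
  19='abcaa' goto ·  ←P5
  20='dc' goto c→21
  21='dcc' goto b→22
  22='dccb' goto d→23
  23='dccbd' goto ·  ←P6
  24='b' goto c→25
  25='bc' goto ·  ←P7

BFS fail/out derivation:
  fail(1) 'a': from fail(0)=0 chase 'a': 0 ⇒ 0;  out=∅∪out(0)=∅
  fail(4) 'c': from fail(0)=0 chase 'c': 0 ⇒ 0;  out=∅∪out(0)=∅
  fail(12) 'd': from fail(0)=0 chase 'd': 0 ⇒ 0;  out=∅∪out(0)=∅
  fail(24) 'b': from fail(0)=0 chase 'b': 0 ⇒ 0;  out=∅∪out(0)=∅
  fail(2) 'aa': from fail(1)=0 chase 'a': 0 ⇒ 1;  out=∅∪out(1)=∅
  fail(5) 'cb': from fail(4)=0 chase 'b': 0 ⇒ 24;  out=∅∪out(24)=∅
  fail(13) 'db': from fail(12)=0 chase 'b': 0 ⇒ 24;  out=∅∪out(24)=∅
  fail(15) 'ad': from fail(1)=0 chase 'd': 0 ⇒ 12;  out={4}∪out(12)={4}
  fail(16) 'ab': from fail(1)=0 chase 'b': 0 ⇒ 24;  out=∅∪out(24)=∅
  fail(20) 'dc': from fail(12)=0 chase 'c': 0 ⇒ 4;  out=∅∪out(4)=∅
  fail(25) 'bc': from fail(24)=0 chase 'c': 0 ⇒ 4;  out={7}∪out(4)={7}
  fail(3) 'aad': from fail(2)=1 chase 'd': 1 ⇒ 15;  out={0}∪out(15)={0,4}
  fail(6) 'cbc': from fail(5)=24 chase 'c': 24 ⇒ 25;  out=∅∪out(25)={7}
  fail(9) 'aab': from fail(2)=1 chase 'b': 1 ⇒ 16;  out=∅∪out(16)=∅
  fail(14) 'dbc': from fail(13)=24 chase 'c': 24 ⇒ 25;  out={3}∪out(25)={3,7}
  fail(17) 'abc': from fail(16)=24 chase 'c': 24 ⇒ 25;  out=∅∪out(25)={7}
  fail(21) 'dcc': from fail(20)=4 chase 'c': 4→0 ⇒ 4;  out=∅∪out(4)=∅
  fail(7) 'cbcc': from fail(6)=25 chase 'c': 25→4→0 ⇒ 4;  out=∅∪out(4)=∅
  fail(10) 'aabd': from fail(9)=16 chase 'd': 16→24→0 ⇒ 12;  out=∅∪out(12)=∅
  fail(18) 'abca': from fail(17)=25 chase 'a': 25→4→0 ⇒ 1;  out=∅∪out(1)=∅
  fail(22) 'dccb': from fail(21)=4 chase 'b': 4 ⇒ 5;  out=∅∪out(5)=∅
  fail(8) 'cbccc': from fail(7)=4 chase 'c': 4→0 ⇒ 4;  out={1}∪out(4)={1}
  fail(11) 'aabdc': from fail(10)=12 chase 'c': 12 ⇒ 20;  out={2}∪out(20)={2}
  fail(19) 'abcaa': from fail(18)=1 chase 'a': 1 ⇒ 2;  out={5}∪out(2)={5}
  fail(23) 'dccbd': from fail(22)=5 chase 'd': 5→24→0 ⇒ 12;  out={6}∪out(12)={6}

Text stream:
i=0 'd': node 0→12
i=1 'd': node 12→12 (fail-walked)
i=2 'b': node 12→13
i=3 'b': node 13→24 (fail-walked)
i=4 'd': node 24→12 (fail-walked)
i=5 'b': node 12→13
i=6 'c': node 13→14  ** P3@[4:6],P7@[5:6]
i=7 'b': node 14→5 (fail-walked)
i=8 'd': node 5→12 (fail-walked)
i=9 'c': node 12→20
i=10 'c': node 20→21
i=11 'b': node 21→22
i=12 'd': node 22→23  ** P6@[8:12]
i=13 'c': node 23→20 (fail-walked)
i=14 'c': node 20→21
i=15 'b': node 21→22
i=16 'b': node 22→24 (fail-walked)
i=17 'b': node 24→24 (fail-walked)
i=18 'c': node 24→25  ** P7@[17:18]
i=19 'a': node 25→1 (fail-walked)
i=20 'd': node 1→15  ** P4@[19:20]
i=21 'c': node 15→20 (fail-walked)
i=22 'b': node 20→5 (fail-walked)
i=23 'c': node 5→6  ** P7@[22:23]
i=24 'c': node 6→7
i=25 'c': node 7→8  ** P1@[21:25]
i=26 'b': node 8→5 (fail-walked)
i=27 'a': node 5→1 (fail-walked)
i=28 'a': node 1→2
i=29 'd': node 2→3  ** P0@[27:29],P4@[28:29]
i=30 'b': node 3→13 (fail-walked)
i=31 'c': node 13→14  ** P3@[29:31],P7@[30:31]
i=32 'd': node 14→12 (fail-walked)
i=33 'a': node 12→1 (fail-walked)
i=34 'a': node 1→2
i=35 'b': node 2→9
i=36 'c': node 9→17 (fail-walked)  ** P7@[35:36]
i=37 'a': node 17→18
i=38 'a': node 18→19  ** P5@[34:38]
i=39 'a': node 19→2 (fail-walked)
i=40 'd': node 2→3  ** P0@[38:40],P4@[39:40]
i=41 'd': node 3→12 (fail-walked)
i=42 'b': node 12→13
i=43 'c': node 13→14  ** P3@[41:43],P7@[42:43]
i=44 'a': node 14→1 (fail-walked)
i=45 'a': node 1→2
i=46 'd': node 2→3  ** P0@[44:46],P4@[45:46]

Result: [[6,3],[6,7],[12,6],[18,7],[20,4],[23,7],[25,1],[29,0],[29,4],[31,3],[31,7],[36,7],[38,5],[40,0],[40,4],[43,3],[43,7],[46,0],[46,4]]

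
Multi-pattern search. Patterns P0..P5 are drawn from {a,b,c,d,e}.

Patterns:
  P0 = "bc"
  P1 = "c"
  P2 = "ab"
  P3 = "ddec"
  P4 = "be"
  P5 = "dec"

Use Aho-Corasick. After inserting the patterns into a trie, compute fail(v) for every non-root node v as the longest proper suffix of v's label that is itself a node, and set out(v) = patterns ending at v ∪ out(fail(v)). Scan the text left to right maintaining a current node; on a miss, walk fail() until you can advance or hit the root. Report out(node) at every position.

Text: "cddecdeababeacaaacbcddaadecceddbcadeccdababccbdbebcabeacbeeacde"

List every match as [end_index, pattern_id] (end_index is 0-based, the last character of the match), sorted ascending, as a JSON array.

Build automaton:
Trie (insert patterns):
  n0 'ε': a→4 b→1 c→3 d→6
  n1 'b': c→2 e→10
  n2 'bc': ·  ←P0
  n3 'c': ·  ←P1
  n4 'a': b→5
  n5 'ab': ·  ←P2
  n6 'd': d→7 e→11
  n7 'dd': e→8
  n8 'dde': c→9
  n9 'ddec': ·  ←P3
  n10 'be': ·  ←P4
  n11 'de': c→12
  n12 'dec': ·  ←P5

Failure links (BFS by depth):
  fail(1) 'b': from fail(0)=0 chase 'b': 0 ⇒ 0;  out=∅∪out(0)=∅
  fail(3) 'c': from fail(0)=0 chase 'c': 0 ⇒ 0;  out={1}∪out(0)={1}
  fail(4) 'a': from fail(0)=0 chase 'a': 0 ⇒ 0;  out=∅∪out(0)=∅
  fail(6) 'd': from fail(0)=0 chase 'd': 0 ⇒ 0;  out=∅∪out(0)=∅
  fail(2) 'bc': from fail(1)=0 chase 'c': 0 ⇒ 3;  out={0}∪out(3)={0,1}
  fail(5) 'ab': from fail(4)=0 chase 'b': 0 ⇒ 1;  out={2}∪out(1)={2}
  fail(7) 'dd': from fail(6)=0 chase 'd': 0 ⇒ 6;  out=∅∪out(6)=∅
  fail(10) 'be': from fail(1)=0 chase 'e': 0 ⇒ 0;  out={4}∪out(0)={4}
  fail(11) 'de': from fail(6)=0 chase 'e': 0 ⇒ 0;  out=∅∪out(0)=∅
  fail(8) 'dde': from fail(7)=6 chase 'e': 6 ⇒ 11;  out=∅∪out(11)=∅
  fail(12) 'dec': from fail(11)=0 chase 'c': 0 ⇒ 3;  out={5}∪out(3)={1,5}
  fail(9) 'ddec': from fail(8)=11 chase 'c': 11 ⇒ 12;  out={3}∪out(12)={1,3,5}

Scan:
i=0 'c': node 0→3  → match P1@[0:0]
i=1 'd': node 3→6 (fail-walked)
i=2 'd': node 6→7
i=3 'e': node 7→8
i=4 'c': node 8→9  → match P1@[4:4],P3@[1:4],P5@[2:4]
i=5 'd': node 9→6 (fail-walked)
i=6 'e': node 6→11
i=7 'a': node 11→4 (fail-walked)
i=8 'b': node 4→5  → match P2@[7:8]
i=9 'a': node 5→4 (fail-walked)
i=10 'b': node 4→5  → match P2@[9:10]
i=11 'e': node 5→10 (fail-walked)  → match P4@[10:11]
i=12 'a': node 10→4 (fail-walked)
i=13 'c': node 4→3 (fail-walked)  → match P1@[13:13]
i=14 'a': node 3→4 (fail-walked)
i=15 'a': node 4→4 (fail-walked)
i=16 'a': node 4→4 (fail-walked)
i=17 'c': node 4→3 (fail-walked)  → match P1@[17:17]
i=18 'b': node 3→1 (fail-walked)
i=19 'c': node 1→2  → match P0@[18:19],P1@[19:19]
i=20 'd': node 2→6 (fail-walked)
i=21 'd': node 6→7
i=22 'a': node 7→4 (fail-walked)
i=23 'a': node 4→4 (fail-walked)
i=24 'd': node 4→6 (fail-walked)
i=25 'e': node 6→11
i=26 'c': node 11→12  → match P1@[26:26],P5@[24:26]
i=27 'c': node 12→3 (fail-walked)  → match P1@[27:27]
i=28 'e': node 3→0 (fail-walked)
i=29 'd': node 0→6
i=30 'd': node 6→7
i=31 'b': node 7→1 (fail-walked)
i=32 'c': node 1→2  → match P0@[31:32],P1@[32:32]
i=33 'a': node 2→4 (fail-walked)
i=34 'd': node 4→6 (fail-walked)
i=35 'e': node 6→11
i=36 'c': node 11→12  → match P1@[36:36],P5@[34:36]
i=37 'c': node 12→3 (fail-walked)  → match P1@[37:37]
i=38 'd': node 3→6 (fail-walked)
i=39 'a': node 6→4 (fail-walked)
i=40 'b': node 4→5  → match P2@[39:40]
i=41 'a': node 5→4 (fail-walked)
i=42 'b': node 4→5  → match P2@[41:42]
i=43 'c': node 5→2 (fail-walked)  → match P0@[42:43],P1@[43:43]
i=44 'c': node 2→3 (fail-walked)  → match P1@[44:44]
i=45 'b': node 3→1 (fail-walked)
i=46 'd': node 1→6 (fail-walked)
i=47 'b': node 6→1 (fail-walked)
i=48 'e': node 1→10  → match P4@[47:48]
i=49 'b': node 10→1 (fail-walked)
i=50 'c': node 1→2  → match P0@[49:50],P1@[50:50]
i=51 'a': node 2→4 (fail-walked)
i=52 'b': node 4→5  → match P2@[51:52]
i=53 'e': node 5→10 (fail-walked)  → match P4@[52:53]
i=54 'a': node 10→4 (fail-walked)
i=55 'c': node 4→3 (fail-walked)  → match P1@[55:55]
i=56 'b': node 3→1 (fail-walked)
i=57 'e': node 1→10  → match P4@[56:57]
i=58 'e': node 10→0 (fail-walked)
i=59 'a': node 0→4
i=60 'c': node 4→3 (fail-walked)  → match P1@[60:60]
i=61 'd': node 3→6 (fail-walked)
i=62 'e': node 6→11

All matches (sorted): [[0,1],[4,1],[4,3],[4,5],[8,2],[10,2],[11,4],[13,1],[17,1],[19,0],[19,1],[26,1],[26,5],[27,1],[32,0],[32,1],[36,1],[36,5],[37,1],[40,2],[42,2],[43,0],[43,1],[44,1],[48,4],[50,0],[50,1],[52,2],[53,4],[55,1],[57,4],[60,1]]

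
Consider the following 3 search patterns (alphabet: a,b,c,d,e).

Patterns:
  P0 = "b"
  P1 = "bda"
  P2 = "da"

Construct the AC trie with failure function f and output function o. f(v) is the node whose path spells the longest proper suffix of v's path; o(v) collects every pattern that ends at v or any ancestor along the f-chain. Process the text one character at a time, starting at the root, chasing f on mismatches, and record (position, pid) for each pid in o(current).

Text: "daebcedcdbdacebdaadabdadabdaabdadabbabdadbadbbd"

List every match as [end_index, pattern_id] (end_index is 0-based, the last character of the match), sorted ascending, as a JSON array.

Build automaton:
Trie nodes:
  0='ε' goto b→1 d→4
  1='b' goto d→2  ←P0
  2='bd' goto a→3
  3='bda' goto ·  ←P1
  4='d' goto a→5
  5='da' goto ·  ←P2

Failure links (BFS by depth):
  fail(1) 'b': from fail(0)=0 chase 'b': 0 ⇒ 0;  out={0}∪out(0)={0}
  fail(4) 'd': from fail(0)=0 chase 'd': 0 ⇒ 0;  out=∅∪out(0)=∅
  fail(2) 'bd': from fail(1)=0 chase 'd': 0 ⇒ 4;  out=∅∪out(4)=∅
  fail(5) 'da': from fail(4)=0 chase 'a': 0 ⇒ 0;  out={2}∪out(0)={2}
  fail(3) 'bda': from fail(2)=4 chase 'a': 4 ⇒ 5;  out={1}∪out(5)={1,2}

Scan:
[0] read 'd'  n0⇒n4
[1] read 'a'  n4⇒n5  ** P2@[0:1]
[2] read 'e'  n5⇒n0 (fail-walked)
[3] read 'b'  n0⇒n1  ** P0@[3:3]
[4] read 'c'  n1⇒n0 (fail-walked)
[5] read 'e'  n0⇒n0
[6] read 'd'  n0⇒n4
[7] read 'c'  n4⇒n0 (fail-walked)
[8] read 'd'  n0⇒n4
[9] read 'b'  n4⇒n1 (fail-walked)  ** P0@[9:9]
[10] read 'd'  n1⇒n2
[11] read 'a'  n2⇒n3  ** P1@[9:11],P2@[10:11]
[12] read 'c'  n3⇒n0 (fail-walked)
[13] read 'e'  n0⇒n0
[14] read 'b'  n0⇒n1  ** P0@[14:14]
[15] read 'd'  n1⇒n2
[16] read 'a'  n2⇒n3  ** P1@[14:16],P2@[15:16]
[17] read 'a'  n3⇒n0 (fail-walked)
[18] read 'd'  n0⇒n4
[19] read 'a'  n4⇒n5  ** P2@[18:19]
[20] read 'b'  n5⇒n1 (fail-walked)  ** P0@[20:20]
[21] read 'd'  n1⇒n2
[22] read 'a'  n2⇒n3  ** P1@[20:22],P2@[21:22]
[23] read 'd'  n3⇒n4 (fail-walked)
[24] read 'a'  n4⇒n5  ** P2@[23:24]
[25] read 'b'  n5⇒n1 (fail-walked)  ** P0@[25:25]
[26] read 'd'  n1⇒n2
[27] read 'a'  n2⇒n3  ** P1@[25:27],P2@[26:27]
[28] read 'a'  n3⇒n0 (fail-walked)
[29] read 'b'  n0⇒n1  ** P0@[29:29]
[30] read 'd'  n1⇒n2
[31] read 'a'  n2⇒n3  ** P1@[29:31],P2@[30:31]
[32] read 'd'  n3⇒n4 (fail-walked)
[33] read 'a'  n4⇒n5  ** P2@[32:33]
[34] read 'b'  n5⇒n1 (fail-walked)  ** P0@[34:34]
[35] read 'b'  n1⇒n1 (fail-walked)  ** P0@[35:35]
[36] read 'a'  n1⇒n0 (fail-walked)
[37] read 'b'  n0⇒n1  ** P0@[37:37]
[38] read 'd'  n1⇒n2
[39] read 'a'  n2⇒n3  ** P1@[37:39],P2@[38:39]
[40] read 'd'  n3⇒n4 (fail-walked)
[41] read 'b'  n4⇒n1 (fail-walked)  ** P0@[41:41]
[42] read 'a'  n1⇒n0 (fail-walked)
[43] read 'd'  n0⇒n4
[44] read 'b'  n4⇒n1 (fail-walked)  ** P0@[44:44]
[45] read 'b'  n1⇒n1 (fail-walked)  ** P0@[45:45]
[46] read 'd'  n1⇒n2

Result: [[1,2],[3,0],[9,0],[11,1],[11,2],[14,0],[16,1],[16,2],[19,2],[20,0],[22,1],[22,2],[24,2],[25,0],[27,1],[27,2],[29,0],[31,1],[31,2],[33,2],[34,0],[35,0],[37,0],[39,1],[39,2],[41,0],[44,0],[45,0]]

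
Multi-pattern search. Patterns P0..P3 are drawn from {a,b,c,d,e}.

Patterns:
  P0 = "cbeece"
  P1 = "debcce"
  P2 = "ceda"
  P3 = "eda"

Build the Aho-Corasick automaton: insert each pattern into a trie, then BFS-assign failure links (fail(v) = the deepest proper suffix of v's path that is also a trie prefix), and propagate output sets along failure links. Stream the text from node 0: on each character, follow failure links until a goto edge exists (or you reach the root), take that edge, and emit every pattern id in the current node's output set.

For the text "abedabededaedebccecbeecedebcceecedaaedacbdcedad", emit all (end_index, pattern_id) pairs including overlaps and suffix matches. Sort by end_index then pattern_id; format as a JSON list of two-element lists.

Build automaton:
Trie nodes:
  0='ε' goto c→1 d→7 e→16
  1='c' goto b→2 e→13
  2='cb' goto e→3
  3='cbe' goto e→4
  4='cbee' goto c→5
  5='cbeec' goto e→6
  6='cbeece' goto ·  [P0 ends]
  7='d' goto e→8
  8='de' goto b→9
  9='deb' goto c→10
  10='debc' goto c→11
  11='debcc' goto e→12
  12='debcce' goto ·  [P1 ends]
  13='ce' goto d→14
  14='ced' goto a→15
  15='ceda' goto ·  [P2 ends]
  16='e' goto d→17
  17='ed' goto a→18
  18='eda' goto ·  [P3 ends]

BFS fail/out derivation:
  fail(1) 'c': from fail(0)=0 chase 'c': 0 ⇒ 0;  out=∅∪out(0)=∅
  fail(7) 'd': from fail(0)=0 chase 'd': 0 ⇒ 0;  out=∅∪out(0)=∅
  fail(16) 'e': from fail(0)=0 chase 'e': 0 ⇒ 0;  out=∅∪out(0)=∅
  fail(2) 'cb': from fail(1)=0 chase 'b': 0 ⇒ 0;  out=∅∪out(0)=∅
  fail(8) 'de': from fail(7)=0 chase 'e': 0 ⇒ 16;  out=∅∪out(16)=∅
  fail(13) 'ce': from fail(1)=0 chase 'e': 0 ⇒ 16;  out=∅∪out(16)=∅
  fail(17) 'ed': from fail(16)=0 chase 'd': 0 ⇒ 7;  out=∅∪out(7)=∅
  fail(3) 'cbe': from fail(2)=0 chase 'e': 0 ⇒ 16;  out=∅∪out(16)=∅
  fail(9) 'deb': from fail(8)=16 chase 'b': 16→0 ⇒ 0;  out=∅∪out(0)=∅
  fail(14) 'ced': from fail(13)=16 chase 'd': 16 ⇒ 17;  out=∅∪out(17)=∅
  fail(18) 'eda': from fail(17)=7 chase 'a': 7→0 ⇒ 0;  out={3}∪out(0)={3}
  fail(4) 'cbee': from fail(3)=16 chase 'e': 16→0 ⇒ 16;  out=∅∪out(16)=∅
  fail(10) 'debc': from fail(9)=0 chase 'c': 0 ⇒ 1;  out=∅∪out(1)=∅
  fail(15) 'ceda': from fail(14)=17 chase 'a': 17 ⇒ 18;  out={2}∪out(18)={2,3}
  fail(5) 'cbeec': from fail(4)=16 chase 'c': 16→0 ⇒ 1;  out=∅∪out(1)=∅
  fail(11) 'debcc': from fail(10)=1 chase 'c': 1→0 ⇒ 1;  out=∅∪out(1)=∅
  fail(6) 'cbeece': from fail(5)=1 chase 'e': 1 ⇒ 13;  out={0}∪out(13)={0}
  fail(12) 'debcce': from fail(11)=1 chase 'e': 1 ⇒ 13;  out={1}∪out(13)={1}

Run:
pos 0 'a': at 0
pos 1 'b': at 0
pos 2 'e': at 16
pos 3 'd': at 17
pos 4 'a': at 18  ** P3@[2:4]
pos 5 'b': at 0 (via fail)
pos 6 'e': at 16
pos 7 'd': at 17
pos 8 'e': at 8 (via fail)
pos 9 'd': at 17 (via fail)
pos 10 'a': at 18  ** P3@[8:10]
pos 11 'e': at 16 (via fail)
pos 12 'd': at 17
pos 13 'e': at 8 (via fail)
pos 14 'b': at 9
pos 15 'c': at 10
pos 16 'c': at 11
pos 17 'e': at 12  ** P1@[12:17]
pos 18 'c': at 1 (via fail)
pos 19 'b': at 2
pos 20 'e': at 3
pos 21 'e': at 4
pos 22 'c': at 5
pos 23 'e': at 6  ** P0@[18:23]
pos 24 'd': at 14 (via fail)
pos 25 'e': at 8 (via fail)
pos 26 'b': at 9
pos 27 'c': at 10
pos 28 'c': at 11
pos 29 'e': at 12  ** P1@[24:29]
pos 30 'e': at 16 (via fail)
pos 31 'c': at 1 (via fail)
pos 32 'e': at 13
pos 33 'd': at 14
pos 34 'a': at 15  ** P2@[31:34],P3@[32:34]
pos 35 'a': at 0 (via fail)
pos 36 'e': at 16
pos 37 'd': at 17
pos 38 'a': at 18  ** P3@[36:38]
pos 39 'c': at 1 (via fail)
pos 40 'b': at 2
pos 41 'd': at 7 (via fail)
pos 42 'c': at 1 (via fail)
pos 43 'e': at 13
pos 44 'd': at 14
pos 45 'a': at 15  ** P2@[42:45],P3@[43:45]
pos 46 'd': at 7 (via fail)

Result: [[4,3],[10,3],[17,1],[23,0],[29,1],[34,2],[34,3],[38,3],[45,2],[45,3]]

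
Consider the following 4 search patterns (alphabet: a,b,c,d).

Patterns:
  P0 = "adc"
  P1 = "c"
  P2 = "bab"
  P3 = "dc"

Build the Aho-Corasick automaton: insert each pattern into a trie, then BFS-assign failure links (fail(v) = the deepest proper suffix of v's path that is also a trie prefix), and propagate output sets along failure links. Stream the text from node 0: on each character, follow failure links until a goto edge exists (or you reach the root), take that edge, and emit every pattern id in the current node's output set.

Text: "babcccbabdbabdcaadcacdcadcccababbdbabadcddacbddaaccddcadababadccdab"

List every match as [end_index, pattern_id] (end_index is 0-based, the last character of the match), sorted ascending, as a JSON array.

Build automaton:
Trie (insert patterns):
  n0 'ε': a→1 b→5 c→4 d→8
  n1 'a': d→2
  n2 'ad': c→3
  n3 'adc': ·  [P0 ends]
  n4 'c': ·  [P1 ends]
  n5 'b': a→6
  n6 'ba': b→7
  n7 'bab': ·  [P2 ends]
  n8 'd': c→9
  n9 'dc': ·  [P3 ends]

BFS fail/out derivation:
  n1('a'): parent n0 fail=0; on 'a' 0 → fail=0;  out ∅∪∅=∅
  n4('c'): parent n0 fail=0; on 'c' 0 → fail=0;  out {1}∪∅={1}
  n5('b'): parent n0 fail=0; on 'b' 0 → fail=0;  out ∅∪∅=∅
  n8('d'): parent n0 fail=0; on 'd' 0 → fail=0;  out ∅∪∅=∅
  n2('ad'): parent n1 fail=0; on 'd' 0 → fail=8;  out ∅∪∅=∅
  n6('ba'): parent n5 fail=0; on 'a' 0 → fail=1;  out ∅∪∅=∅
  n9('dc'): parent n8 fail=0; on 'c' 0 → fail=4;  out {3}∪{1}={1,3}
  n3('adc'): parent n2 fail=8; on 'c' 8 → fail=9;  out {0}∪{1,3}={0,1,3}
  n7('bab'): parent n6 fail=1; on 'b' 1→0 → fail=5;  out {2}∪∅={2}

Run:
i=0 'b': node 0→5
i=1 'a': node 5→6
i=2 'b': node 6→7  emit P2@[0:2]
i=3 'c': node 7→4 ·f  emit P1@[3:3]
i=4 'c': node 4→4 ·f  emit P1@[4:4]
i=5 'c': node 4→4 ·f  emit P1@[5:5]
i=6 'b': node 4→5 ·f
i=7 'a': node 5→6
i=8 'b': node 6→7  emit P2@[6:8]
i=9 'd': node 7→8 ·f
i=10 'b': node 8→5 ·f
i=11 'a': node 5→6
i=12 'b': node 6→7  emit P2@[10:12]
i=13 'd': node 7→8 ·f
i=14 'c': node 8→9  emit P1@[14:14],P3@[13:14]
i=15 'a': node 9→1 ·f
i=16 'a': node 1→1 ·f
i=17 'd': node 1→2
i=18 'c': node 2→3  emit P0@[16:18],P1@[18:18],P3@[17:18]
i=19 'a': node 3→1 ·f
i=20 'c': node 1→4 ·f  emit P1@[20:20]
i=21 'd': node 4→8 ·f
i=22 'c': node 8→9  emit P1@[22:22],P3@[21:22]
i=23 'a': node 9→1 ·f
i=24 'd': node 1→2
i=25 'c': node 2→3  emit P0@[23:25],P1@[25:25],P3@[24:25]
i=26 'c': node 3→4 ·f  emit P1@[26:26]
i=27 'c': node 4→4 ·f  emit P1@[27:27]
i=28 'a': node 4→1 ·f
i=29 'b': node 1→5 ·f
i=30 'a': node 5→6
i=31 'b': node 6→7  emit P2@[29:31]
i=32 'b': node 7→5 ·f
i=33 'd': node 5→8 ·f
i=34 'b': node 8→5 ·f
i=35 'a': node 5→6
i=36 'b': node 6→7  emit P2@[34:36]
i=37 'a': node 7→6 ·f
i=38 'd': node 6→2 ·f
i=39 'c': node 2→3  emit P0@[37:39],P1@[39:39],P3@[38:39]
i=40 'd': node 3→8 ·f
i=41 'd': node 8→8 ·f
i=42 'a': node 8→1 ·f
i=43 'c': node 1→4 ·f  emit P1@[43:43]
i=44 'b': node 4→5 ·f
i=45 'd': node 5→8 ·f
i=46 'd': node 8→8 ·f
i=47 'a': node 8→1 ·f
i=48 'a': node 1→1 ·f
i=49 'c': node 1→4 ·f  emit P1@[49:49]
i=50 'c': node 4→4 ·f  emit P1@[50:50]
i=51 'd': node 4→8 ·f
i=52 'd': node 8→8 ·f
i=53 'c': node 8→9  emit P1@[53:53],P3@[52:53]
i=54 'a': node 9→1 ·f
i=55 'd': node 1→2
i=56 'a': node 2→1 ·f
i=57 'b': node 1→5 ·f
i=58 'a': node 5→6
i=59 'b': node 6→7  emit P2@[57:59]
i=60 'a': node 7→6 ·f
i=61 'd': node 6→2 ·f
i=62 'c': node 2→3  emit P0@[60:62],P1@[62:62],P3@[61:62]
i=63 'c': node 3→4 ·f  emit P1@[63:63]
i=64 'd': node 4→8 ·f
i=65 'a': node 8→1 ·f
i=66 'b': node 1→5 ·f

Result: [[2,2],[3,1],[4,1],[5,1],[8,2],[12,2],[14,1],[14,3],[18,0],[18,1],[18,3],[20,1],[22,1],[22,3],[25,0],[25,1],[25,3],[26,1],[27,1],[31,2],[36,2],[39,0],[39,1],[39,3],[43,1],[49,1],[50,1],[53,1],[53,3],[59,2],[62,0],[62,1],[62,3],[63,1]]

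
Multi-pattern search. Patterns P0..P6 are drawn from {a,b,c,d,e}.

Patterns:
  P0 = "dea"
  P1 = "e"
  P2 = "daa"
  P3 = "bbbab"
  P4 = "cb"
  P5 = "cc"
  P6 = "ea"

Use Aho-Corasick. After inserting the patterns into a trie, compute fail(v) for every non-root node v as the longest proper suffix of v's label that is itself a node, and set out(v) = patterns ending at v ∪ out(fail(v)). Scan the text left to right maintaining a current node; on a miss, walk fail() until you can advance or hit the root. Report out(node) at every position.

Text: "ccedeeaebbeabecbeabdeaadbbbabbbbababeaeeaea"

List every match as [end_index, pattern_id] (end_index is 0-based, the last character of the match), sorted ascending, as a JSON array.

Build automaton:
Trie (insert patterns):
  n0 'ε': b→7 c→12 d→1 e→4
  n1 'd': a→5 e→2
  n2 'de': a→3
  n3 'dea': ·  ←P0
  n4 'e': a→15  ←P1
  n5 'da': a→6
  n6 'daa': ·  ←P2
  n7 'b': b→8
  n8 'bb': b→9
  n9 'bbb': a→10
  n10 'bbba': b→11
  n11 'bbbab': ·  ←P3
  n12 'c': b→13 c→14
  n13 'cb': ·  ←P4
  n14 'cc': ·  ←P5
  n15 'ea': ·  ←P6

BFS fail/out derivation:
  n1('d'): parent n0 fail=0; on 'd' 0 → fail=0;  out ∅∪∅=∅
  n4('e'): parent n0 fail=0; on 'e' 0 → fail=0;  out {1}∪∅={1}
  n7('b'): parent n0 fail=0; on 'b' 0 → fail=0;  out ∅∪∅=∅
  n12('c'): parent n0 fail=0; on 'c' 0 → fail=0;  out ∅∪∅=∅
  n2('de'): parent n1 fail=0; on 'e' 0 → fail=4;  out ∅∪{1}={1}
  n5('da'): parent n1 fail=0; on 'a' 0 → fail=0;  out ∅∪∅=∅
  n8('bb'): parent n7 fail=0; on 'b' 0 → fail=7;  out ∅∪∅=∅
  n13('cb'): parent n12 fail=0; on 'b' 0 → fail=7;  out {4}∪∅={4}
  n14('cc'): parent n12 fail=0; on 'c' 0 → fail=12;  out {5}∪∅={5}
  n15('ea'): parent n4 fail=0; on 'a' 0 → fail=0;  out {6}∪∅={6}
  n3('dea'): parent n2 fail=4; on 'a' 4 → fail=15;  out {0}∪{6}={0,6}
  n6('daa'): parent n5 fail=0; on 'a' 0 → fail=0;  out {2}∪∅={2}
  n9('bbb'): parent n8 fail=7; on 'b' 7 → fail=8;  out ∅∪∅=∅
  n10('bbba'): parent n9 fail=8; on 'a' 8→7→0 → fail=0;  out ∅∪∅=∅
  n11('bbbab'): parent n10 fail=0; on 'b' 0 → fail=7;  out {3}∪∅={3}

Scan:
i=0 'c': node 0→12
i=1 'c': node 12→14  emit P5@[0:1]
i=2 'e': node 14→4 ·f  emit P1@[2:2]
i=3 'd': node 4→1 ·f
i=4 'e': node 1→2  emit P1@[4:4]
i=5 'e': node 2→4 ·f  emit P1@[5:5]
i=6 'a': node 4→15  emit P6@[5:6]
i=7 'e': node 15→4 ·f  emit P1@[7:7]
i=8 'b': node 4→7 ·f
i=9 'b': node 7→8
i=10 'e': node 8→4 ·f  emit P1@[10:10]
i=11 'a': node 4→15  emit P6@[10:11]
i=12 'b': node 15→7 ·f
i=13 'e': node 7→4 ·f  emit P1@[13:13]
i=14 'c': node 4→12 ·f
i=15 'b': node 12→13  emit P4@[14:15]
i=16 'e': node 13→4 ·f  emit P1@[16:16]
i=17 'a': node 4→15  emit P6@[16:17]
i=18 'b': node 15→7 ·f
i=19 'd': node 7→1 ·f
i=20 'e': node 1→2  emit P1@[20:20]
i=21 'a': node 2→3  emit P0@[19:21],P6@[20:21]
i=22 'a': node 3→0 ·f
i=23 'd': node 0→1
i=24 'b': node 1→7 ·f
i=25 'b': node 7→8
i=26 'b': node 8→9
i=27 'a': node 9→10
i=28 'b': node 10→11  emit P3@[24:28]
i=29 'b': node 11→8 ·f
i=30 'b': node 8→9
i=31 'b': node 9→9 ·f
i=32 'a': node 9→10
i=33 'b': node 10→11  emit P3@[29:33]
i=34 'a': node 11→0 ·f
i=35 'b': node 0→7
i=36 'e': node 7→4 ·f  emit P1@[36:36]
i=37 'a': node 4→15  emit P6@[36:37]
i=38 'e': node 15→4 ·f  emit P1@[38:38]
i=39 'e': node 4→4 ·f  emit P1@[39:39]
i=40 'a': node 4→15  emit P6@[39:40]
i=41 'e': node 15→4 ·f  emit P1@[41:41]
i=42 'a': node 4→15  emit P6@[41:42]

All matches (sorted): [[1,5],[2,1],[4,1],[5,1],[6,6],[7,1],[10,1],[11,6],[13,1],[15,4],[16,1],[17,6],[20,1],[21,0],[21,6],[28,3],[33,3],[36,1],[37,6],[38,1],[39,1],[40,6],[41,1],[42,6]]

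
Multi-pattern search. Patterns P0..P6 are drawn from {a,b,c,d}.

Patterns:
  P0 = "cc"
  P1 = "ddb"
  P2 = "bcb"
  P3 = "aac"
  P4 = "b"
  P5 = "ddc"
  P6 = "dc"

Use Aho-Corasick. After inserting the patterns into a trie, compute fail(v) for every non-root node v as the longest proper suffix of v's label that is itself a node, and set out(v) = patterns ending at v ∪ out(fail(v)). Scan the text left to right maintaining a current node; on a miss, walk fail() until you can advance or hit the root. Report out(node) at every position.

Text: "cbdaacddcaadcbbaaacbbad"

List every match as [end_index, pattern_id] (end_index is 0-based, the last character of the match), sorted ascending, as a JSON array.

Build:
Trie (insert patterns):
  0='ε' goto a→9 b→6 c→1 d→3
  1='c' goto c→2
  2='cc' goto ·  [P0 ends]
  3='d' goto c→13 d→4
  4='dd' goto b→5 c→12
  5='ddb' goto ·  [P1 ends]
  6='b' goto c→7  [P4 ends]
  7='bc' goto b→8
  8='bcb' goto ·  [P2 ends]
  9='a' goto a→10
  10='aa' goto c→11
  11='aac' goto ·  [P3 ends]
  12='ddc' goto ·  [P5 ends]
  13='dc' goto ·  [P6 ends]

BFS fail/out derivation:
  n1('c'): parent n0 fail=0; on 'c' 0 → fail=0;  out ∅∪∅=∅
  n3('d'): parent n0 fail=0; on 'd' 0 → fail=0;  out ∅∪∅=∅
  n6('b'): parent n0 fail=0; on 'b' 0 → fail=0;  out {4}∪∅={4}
  n9('a'): parent n0 fail=0; on 'a' 0 → fail=0;  out ∅∪∅=∅
  n2('cc'): parent n1 fail=0; on 'c' 0 → fail=1;  out {0}∪∅={0}
  n4('dd'): parent n3 fail=0; on 'd' 0 → fail=3;  out ∅∪∅=∅
  n7('bc'): parent n6 fail=0; on 'c' 0 → fail=1;  out ∅∪∅=∅
  n10('aa'): parent n9 fail=0; on 'a' 0 → fail=9;  out ∅∪∅=∅
  n13('dc'): parent n3 fail=0; on 'c' 0 → fail=1;  out {6}∪∅={6}
  n5('ddb'): parent n4 fail=3; on 'b' 3→0 → fail=6;  out {1}∪{4}={1,4}
  n8('bcb'): parent n7 fail=1; on 'b' 1→0 → fail=6;  out {2}∪{4}={2,4}
  n11('aac'): parent n10 fail=9; on 'c' 9→0 → fail=1;  out {3}∪∅={3}
  n12('ddc'): parent n4 fail=3; on 'c' 3 → fail=13;  out {5}∪{6}={5,6}

Run:
i=0 'c': node 0→1
i=1 'b': node 1→6 (via fail)  → match P4@[1:1]
i=2 'd': node 6→3 (via fail)
i=3 'a': node 3→9 (via fail)
i=4 'a': node 9→10
i=5 'c': node 10→11  → match P3@[3:5]
i=6 'd': node 11→3 (via fail)
i=7 'd': node 3→4
i=8 'c': node 4→12  → match P5@[6:8],P6@[7:8]
i=9 'a': node 12→9 (via fail)
i=10 'a': node 9→10
i=11 'd': node 10→3 (via fail)
i=12 'c': node 3→13  → match P6@[11:12]
i=13 'b': node 13→6 (via fail)  → match P4@[13:13]
i=14 'b': node 6→6 (via fail)  → match P4@[14:14]
i=15 'a': node 6→9 (via fail)
i=16 'a': node 9→10
i=17 'a': node 10→10 (via fail)
i=18 'c': node 10→11  → match P3@[16:18]
i=19 'b': node 11→6 (via fail)  → match P4@[19:19]
i=20 'b': node 6→6 (via fail)  → match P4@[20:20]
i=21 'a': node 6→9 (via fail)
i=22 'd': node 9→3 (via fail)

All matches (sorted): [[1,4],[5,3],[8,5],[8,6],[12,6],[13,4],[14,4],[18,3],[19,4],[20,4]]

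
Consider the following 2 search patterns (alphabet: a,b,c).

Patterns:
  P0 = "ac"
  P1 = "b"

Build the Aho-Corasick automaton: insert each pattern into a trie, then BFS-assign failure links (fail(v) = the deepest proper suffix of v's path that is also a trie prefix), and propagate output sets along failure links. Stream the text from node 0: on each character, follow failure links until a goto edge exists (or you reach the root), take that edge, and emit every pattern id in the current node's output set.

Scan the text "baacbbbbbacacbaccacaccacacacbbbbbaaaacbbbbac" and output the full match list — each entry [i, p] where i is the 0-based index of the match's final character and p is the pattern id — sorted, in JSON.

Build:
Trie (insert patterns):
  n0 'ε': a→1 b→3
  n1 'a': c→2
  n2 'ac': ·  [P0 ends]
  n3 'b': ·  [P1 ends]

BFS fail/out derivation:
  fail(1) 'a': from fail(0)=0 chase 'a': 0 ⇒ 0;  out=∅∪out(0)=∅
  fail(3) 'b': from fail(0)=0 chase 'b': 0 ⇒ 0;  out={1}∪out(0)={1}
  fail(2) 'ac': from fail(1)=0 chase 'c': 0 ⇒ 0;  out={0}∪out(0)={0}

Run:
pos 0 'b': at 3  emit P1@[0:0]
pos 1 'a': at 1 ·f
pos 2 'a': at 1 ·f
pos 3 'c': at 2  emit P0@[2:3]
pos 4 'b': at 3 ·f  emit P1@[4:4]
pos 5 'b': at 3 ·f  emit P1@[5:5]
pos 6 'b': at 3 ·f  emit P1@[6:6]
pos 7 'b': at 3 ·f  emit P1@[7:7]
pos 8 'b': at 3 ·f  emit P1@[8:8]
pos 9 'a': at 1 ·f
pos 10 'c': at 2  emit P0@[9:10]
pos 11 'a': at 1 ·f
pos 12 'c': at 2  emit P0@[11:12]
pos 13 'b': at 3 ·f  emit P1@[13:13]
pos 14 'a': at 1 ·f
pos 15 'c': at 2  emit P0@[14:15]
pos 16 'c': at 0 ·f
pos 17 'a': at 1
pos 18 'c': at 2  emit P0@[17:18]
pos 19 'a': at 1 ·f
pos 20 'c': at 2  emit P0@[19:20]
pos 21 'c': at 0 ·f
pos 22 'a': at 1
pos 23 'c': at 2  emit P0@[22:23]
pos 24 'a': at 1 ·f
pos 25 'c': at 2  emit P0@[24:25]
pos 26 'a': at 1 ·f
pos 27 'c': at 2  emit P0@[26:27]
pos 28 'b': at 3 ·f  emit P1@[28:28]
pos 29 'b': at 3 ·f  emit P1@[29:29]
pos 30 'b': at 3 ·f  emit P1@[30:30]
pos 31 'b': at 3 ·f  emit P1@[31:31]
pos 32 'b': at 3 ·f  emit P1@[32:32]
pos 33 'a': at 1 ·f
pos 34 'a': at 1 ·f
pos 35 'a': at 1 ·f
pos 36 'a': at 1 ·f
pos 37 'c': at 2  emit P0@[36:37]
pos 38 'b': at 3 ·f  emit P1@[38:38]
pos 39 'b': at 3 ·f  emit P1@[39:39]
pos 40 'b': at 3 ·f  emit P1@[40:40]
pos 41 'b': at 3 ·f  emit P1@[41:41]
pos 42 'a': at 1 ·f
pos 43 'c': at 2  emit P0@[42:43]

Matches: [[0,1],[3,0],[4,1],[5,1],[6,1],[7,1],[8,1],[10,0],[12,0],[13,1],[15,0],[18,0],[20,0],[23,0],[25,0],[27,0],[28,1],[29,1],[30,1],[31,1],[32,1],[37,0],[38,1],[39,1],[40,1],[41,1],[43,0]]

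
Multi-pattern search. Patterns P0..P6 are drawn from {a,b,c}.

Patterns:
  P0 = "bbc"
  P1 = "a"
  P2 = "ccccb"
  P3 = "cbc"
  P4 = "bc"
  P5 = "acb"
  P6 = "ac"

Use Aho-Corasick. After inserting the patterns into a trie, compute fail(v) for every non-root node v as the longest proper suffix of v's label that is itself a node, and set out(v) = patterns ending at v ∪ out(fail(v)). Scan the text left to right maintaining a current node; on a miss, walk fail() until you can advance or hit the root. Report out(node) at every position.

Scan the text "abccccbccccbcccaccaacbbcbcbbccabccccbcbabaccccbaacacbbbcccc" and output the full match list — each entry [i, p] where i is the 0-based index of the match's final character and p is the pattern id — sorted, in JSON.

Build:
Trie (insert patterns):
  n0 'ε': a→4 b→1 c→5
  n1 'b': b→2 c→12
  n2 'bb': c→3
  n3 'bbc': ·  [P0 ends]
  n4 'a': c→13  [P1 ends]
  n5 'c': b→10 c→6
  n6 'cc': c→7
  n7 'ccc': c→8
  n8 'cccc': b→9
  n9 'ccccb': ·  [P2 ends]
  n10 'cb': c→11
  n11 'cbc': ·  [P3 ends]
  n12 'bc': ·  [P4 ends]
  n13 'ac': b→14  [P6 ends]
  n14 'acb': ·  [P5 ends]

Failure links (BFS by depth):
  fail(1) 'b': from fail(0)=0 chase 'b': 0 ⇒ 0;  out=∅∪out(0)=∅
  fail(4) 'a': from fail(0)=0 chase 'a': 0 ⇒ 0;  out={1}∪out(0)={1}
  fail(5) 'c': from fail(0)=0 chase 'c': 0 ⇒ 0;  out=∅∪out(0)=∅
  fail(2) 'bb': from fail(1)=0 chase 'b': 0 ⇒ 1;  out=∅∪out(1)=∅
  fail(6) 'cc': from fail(5)=0 chase 'c': 0 ⇒ 5;  out=∅∪out(5)=∅
  fail(10) 'cb': from fail(5)=0 chase 'b': 0 ⇒ 1;  out=∅∪out(1)=∅
  fail(12) 'bc': from fail(1)=0 chase 'c': 0 ⇒ 5;  out={4}∪out(5)={4}
  fail(13) 'ac': from fail(4)=0 chase 'c': 0 ⇒ 5;  out={6}∪out(5)={6}
  fail(3) 'bbc': from fail(2)=1 chase 'c': 1 ⇒ 12;  out={0}∪out(12)={0,4}
  fail(7) 'ccc': from fail(6)=5 chase 'c': 5 ⇒ 6;  out=∅∪out(6)=∅
  fail(11) 'cbc': from fail(10)=1 chase 'c': 1 ⇒ 12;  out={3}∪out(12)={3,4}
  fail(14) 'acb': from fail(13)=5 chase 'b': 5 ⇒ 10;  out={5}∪out(10)={5}
  fail(8) 'cccc': from fail(7)=6 chase 'c': 6 ⇒ 7;  out=∅∪out(7)=∅
  fail(9) 'ccccb': from fail(8)=7 chase 'b': 7→6→5 ⇒ 10;  out={2}∪out(10)={2}

Text stream:
i=0 'a': node 0→4  ** P1@[0:0]
i=1 'b': node 4→1 (fail-walked)
i=2 'c': node 1→12  ** P4@[1:2]
i=3 'c': node 12→6 (fail-walked)
i=4 'c': node 6→7
i=5 'c': node 7→8
i=6 'b': node 8→9  ** P2@[2:6]
i=7 'c': node 9→11 (fail-walked)  ** P3@[5:7],P4@[6:7]
i=8 'c': node 11→6 (fail-walked)
i=9 'c': node 6→7
i=10 'c': node 7→8
i=11 'b': node 8→9  ** P2@[7:11]
i=12 'c': node 9→11 (fail-walked)  ** P3@[10:12],P4@[11:12]
i=13 'c': node 11→6 (fail-walked)
i=14 'c': node 6→7
i=15 'a': node 7→4 (fail-walked)  ** P1@[15:15]
i=16 'c': node 4→13  ** P6@[15:16]
i=17 'c': node 13→6 (fail-walked)
i=18 'a': node 6→4 (fail-walked)  ** P1@[18:18]
i=19 'a': node 4→4 (fail-walked)  ** P1@[19:19]
i=20 'c': node 4→13  ** P6@[19:20]
i=21 'b': node 13→14  ** P5@[19:21]
i=22 'b': node 14→2 (fail-walked)
i=23 'c': node 2→3  ** P0@[21:23],P4@[22:23]
i=24 'b': node 3→10 (fail-walked)
i=25 'c': node 10→11  ** P3@[23:25],P4@[24:25]
i=26 'b': node 11→10 (fail-walked)
i=27 'b': node 10→2 (fail-walked)
i=28 'c': node 2→3  ** P0@[26:28],P4@[27:28]
i=29 'c': node 3→6 (fail-walked)
i=30 'a': node 6→4 (fail-walked)  ** P1@[30:30]
i=31 'b': node 4→1 (fail-walked)
i=32 'c': node 1→12  ** P4@[31:32]
i=33 'c': node 12→6 (fail-walked)
i=34 'c': node 6→7
i=35 'c': node 7→8
i=36 'b': node 8→9  ** P2@[32:36]
i=37 'c': node 9→11 (fail-walked)  ** P3@[35:37],P4@[36:37]
i=38 'b': node 11→10 (fail-walked)
i=39 'a': node 10→4 (fail-walked)  ** P1@[39:39]
i=40 'b': node 4→1 (fail-walked)
i=41 'a': node 1→4 (fail-walked)  ** P1@[41:41]
i=42 'c': node 4→13  ** P6@[41:42]
i=43 'c': node 13→6 (fail-walked)
i=44 'c': node 6→7
i=45 'c': node 7→8
i=46 'b': node 8→9  ** P2@[42:46]
i=47 'a': node 9→4 (fail-walked)  ** P1@[47:47]
i=48 'a': node 4→4 (fail-walked)  ** P1@[48:48]
i=49 'c': node 4→13  ** P6@[48:49]
i=50 'a': node 13→4 (fail-walked)  ** P1@[50:50]
i=51 'c': node 4→13  ** P6@[50:51]
i=52 'b': node 13→14  ** P5@[50:52]
i=53 'b': node 14→2 (fail-walked)
i=54 'b': node 2→2 (fail-walked)
i=55 'c': node 2→3  ** P0@[53:55],P4@[54:55]
i=56 'c': node 3→6 (fail-walked)
i=57 'c': node 6→7
i=58 'c': node 7→8

Matches: [[0,1],[2,4],[6,2],[7,3],[7,4],[11,2],[12,3],[12,4],[15,1],[16,6],[18,1],[19,1],[20,6],[21,5],[23,0],[23,4],[25,3],[25,4],[28,0],[28,4],[30,1],[32,4],[36,2],[37,3],[37,4],[39,1],[41,1],[42,6],[46,2],[47,1],[48,1],[49,6],[50,1],[51,6],[52,5],[55,0],[55,4]]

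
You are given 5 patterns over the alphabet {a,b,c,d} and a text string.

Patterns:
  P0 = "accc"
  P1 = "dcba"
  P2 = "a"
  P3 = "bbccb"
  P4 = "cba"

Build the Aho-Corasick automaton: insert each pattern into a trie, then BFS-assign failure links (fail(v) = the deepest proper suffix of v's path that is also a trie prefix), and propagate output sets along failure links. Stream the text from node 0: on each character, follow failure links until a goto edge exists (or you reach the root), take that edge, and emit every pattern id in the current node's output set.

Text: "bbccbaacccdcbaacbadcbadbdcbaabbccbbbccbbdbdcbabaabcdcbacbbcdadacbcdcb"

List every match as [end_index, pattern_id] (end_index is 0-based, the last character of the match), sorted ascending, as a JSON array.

Build:
Trie (insert patterns):
  0='ε' goto a→1 b→9 c→14 d→5
  1='a' goto c→2  ←P2
  2='ac' goto c→3
  3='acc' goto c→4
  4='accc' goto ·  ←P0
  5='d' goto c→6
  6='dc' goto b→7
  7='dcb' goto a→8
  8='dcba' goto ·  ←P1
  9='b' goto b→10
  10='bb' goto c→11
  11='bbc' goto c→12
  12='bbcc' goto b→13
  13='bbccb' goto ·  ←P3
  14='c' goto b→15
  15='cb' goto a→16
  16='cba' goto ·  ←P4

BFS fail/out derivation:
  n1('a'): parent n0 fail=0; on 'a' 0 → fail=0;  out {2}∪∅={2}
  n5('d'): parent n0 fail=0; on 'd' 0 → fail=0;  out ∅∪∅=∅
  n9('b'): parent n0 fail=0; on 'b' 0 → fail=0;  out ∅∪∅=∅
  n14('c'): parent n0 fail=0; on 'c' 0 → fail=0;  out ∅∪∅=∅
  n2('ac'): parent n1 fail=0; on 'c' 0 → fail=14;  out ∅∪∅=∅
  n6('dc'): parent n5 fail=0; on 'c' 0 → fail=14;  out ∅∪∅=∅
  n10('bb'): parent n9 fail=0; on 'b' 0 → fail=9;  out ∅∪∅=∅
  n15('cb'): parent n14 fail=0; on 'b' 0 → fail=9;  out ∅∪∅=∅
  n3('acc'): parent n2 fail=14; on 'c' 14→0 → fail=14;  out ∅∪∅=∅
  n7('dcb'): parent n6 fail=14; on 'b' 14 → fail=15;  out ∅∪∅=∅
  n11('bbc'): parent n10 fail=9; on 'c' 9→0 → fail=14;  out ∅∪∅=∅
  n16('cba'): parent n15 fail=9; on 'a' 9→0 → fail=1;  out {4}∪{2}={2,4}
  n4('accc'): parent n3 fail=14; on 'c' 14→0 → fail=14;  out {0}∪∅={0}
  n8('dcba'): parent n7 fail=15; on 'a' 15 → fail=16;  out {1}∪{2,4}={1,2,4}
  n12('bbcc'): parent n11 fail=14; on 'c' 14→0 → fail=14;  out ∅∪∅=∅
  n13('bbccb'): parent n12 fail=14; on 'b' 14 → fail=15;  out {3}∪∅={3}

Run:
i=0 'b': node 0→9
i=1 'b': node 9→10
i=2 'c': node 10→11
i=3 'c': node 11→12
i=4 'b': node 12→13  → match P3@[0:4]
i=5 'a': node 13→16 (via fail)  → match P2@[5:5],P4@[3:5]
i=6 'a': node 16→1 (via fail)  → match P2@[6:6]
i=7 'c': node 1→2
i=8 'c': node 2→3
i=9 'c': node 3→4  → match P0@[6:9]
i=10 'd': node 4→5 (via fail)
i=11 'c': node 5→6
i=12 'b': node 6→7
i=13 'a': node 7→8  → match P1@[10:13],P2@[13:13],P4@[11:13]
i=14 'a': node 8→1 (via fail)  → match P2@[14:14]
i=15 'c': node 1→2
i=16 'b': node 2→15 (via fail)
i=17 'a': node 15→16  → match P2@[17:17],P4@[15:17]
i=18 'd': node 16→5 (via fail)
i=19 'c': node 5→6
i=20 'b': node 6→7
i=21 'a': node 7→8  → match P1@[18:21],P2@[21:21],P4@[19:21]
i=22 'd': node 8→5 (via fail)
i=23 'b': node 5→9 (via fail)
i=24 'd': node 9→5 (via fail)
i=25 'c': node 5→6
i=26 'b': node 6→7
i=27 'a': node 7→8  → match P1@[24:27],P2@[27:27],P4@[25:27]
i=28 'a': node 8→1 (via fail)  → match P2@[28:28]
i=29 'b': node 1→9 (via fail)
i=30 'b': node 9→10
i=31 'c': node 10→11
i=32 'c': node 11→12
i=33 'b': node 12→13  → match P3@[29:33]
i=34 'b': node 13→10 (via fail)
i=35 'b': node 10→10 (via fail)
i=36 'c': node 10→11
i=37 'c': node 11→12
i=38 'b': node 12→13  → match P3@[34:38]
i=39 'b': node 13→10 (via fail)
i=40 'd': node 10→5 (via fail)
i=41 'b': node 5→9 (via fail)
i=42 'd': node 9→5 (via fail)
i=43 'c': node 5→6
i=44 'b': node 6→7
i=45 'a': node 7→8  → match P1@[42:45],P2@[45:45],P4@[43:45]
i=46 'b': node 8→9 (via fail)
i=47 'a': node 9→1 (via fail)  → match P2@[47:47]
i=48 'a': node 1→1 (via fail)  → match P2@[48:48]
i=49 'b': node 1→9 (via fail)
i=50 'c': node 9→14 (via fail)
i=51 'd': node 14→5 (via fail)
i=52 'c': node 5→6
i=53 'b': node 6→7
i=54 'a': node 7→8  → match P1@[51:54],P2@[54:54],P4@[52:54]
i=55 'c': node 8→2 (via fail)
i=56 'b': node 2→15 (via fail)
i=57 'b': node 15→10 (via fail)
i=58 'c': node 10→11
i=59 'd': node 11→5 (via fail)
i=60 'a': node 5→1 (via fail)  → match P2@[60:60]
i=61 'd': node 1→5 (via fail)
i=62 'a': node 5→1 (via fail)  → match P2@[62:62]
i=63 'c': node 1→2
i=64 'b': node 2→15 (via fail)
i=65 'c': node 15→14 (via fail)
i=66 'd': node 14→5 (via fail)
i=67 'c': node 5→6
i=68 'b': node 6→7

Matches: [[4,3],[5,2],[5,4],[6,2],[9,0],[13,1],[13,2],[13,4],[14,2],[17,2],[17,4],[21,1],[21,2],[21,4],[27,1],[27,2],[27,4],[28,2],[33,3],[38,3],[45,1],[45,2],[45,4],[47,2],[48,2],[54,1],[54,2],[54,4],[60,2],[62,2]]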